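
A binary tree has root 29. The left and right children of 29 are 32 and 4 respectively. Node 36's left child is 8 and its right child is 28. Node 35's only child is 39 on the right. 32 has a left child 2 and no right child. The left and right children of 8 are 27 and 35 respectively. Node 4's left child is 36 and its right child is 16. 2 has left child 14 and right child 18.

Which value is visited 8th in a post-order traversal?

Post-order visits the left subtree, then the right subtree, then the node.
At 29: go left to 32.
  At 32: go left to 2.
    At 2: go left to 14.
      14 is a leaf — visit 14.
    At 2: go right to 18.
      18 is a leaf — visit 18.
    Visit 2.
  At 32: no right child.
  Visit 32.
At 29: go right to 4.
  At 4: go left to 36.
    At 36: go left to 8.
      At 8: go left to 27.
        27 is a leaf — visit 27.
      At 8: go right to 35.
        At 35: no left child.
        At 35: go right to 39.
          39 is a leaf — visit 39.
        Visit 35.
      Visit 8.
    At 36: go right to 28.
      28 is a leaf — visit 28.
    Visit 36.
  At 4: go right to 16.
    16 is a leaf — visit 16.
  Visit 4.
Visit 29.
Full post-order sequence: 14, 18, 2, 32, 27, 39, 35, 8, 28, 36, 16, 4, 29.

8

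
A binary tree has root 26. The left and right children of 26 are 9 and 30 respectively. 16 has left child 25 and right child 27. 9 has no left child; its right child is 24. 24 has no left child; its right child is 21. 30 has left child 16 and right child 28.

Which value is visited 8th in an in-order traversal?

30

In-order visits the left subtree, then the node, then the right subtree.
At 26: go left to 9.
  At 9: no left child.
  Visit 9.
  At 9: go right to 24.
    At 24: no left child.
    Visit 24.
    At 24: go right to 21.
      21 is a leaf — visit 21.
Visit 26.
At 26: go right to 30.
  At 30: go left to 16.
    At 16: go left to 25.
      25 is a leaf — visit 25.
    Visit 16.
    At 16: go right to 27.
      27 is a leaf — visit 27.
  Visit 30.
  At 30: go right to 28.
    28 is a leaf — visit 28.
Full in-order sequence: 9, 24, 21, 26, 25, 16, 27, 30, 28.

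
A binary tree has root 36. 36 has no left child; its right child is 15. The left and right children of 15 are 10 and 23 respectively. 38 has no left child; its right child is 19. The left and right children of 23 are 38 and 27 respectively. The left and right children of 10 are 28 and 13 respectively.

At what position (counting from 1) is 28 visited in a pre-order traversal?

Pre-order visits the node, then its left subtree, then its right subtree.
Visit 36.
At 36: no left child.
At 36: go right to 15.
  Visit 15.
  At 15: go left to 10.
    Visit 10.
    At 10: go left to 28.
      28 is a leaf — visit 28.
    At 10: go right to 13.
      13 is a leaf — visit 13.
  At 15: go right to 23.
    Visit 23.
    At 23: go left to 38.
      Visit 38.
      At 38: no left child.
      At 38: go right to 19.
        19 is a leaf — visit 19.
    At 23: go right to 27.
      27 is a leaf — visit 27.
Full pre-order sequence: 36, 15, 10, 28, 13, 23, 38, 19, 27.

4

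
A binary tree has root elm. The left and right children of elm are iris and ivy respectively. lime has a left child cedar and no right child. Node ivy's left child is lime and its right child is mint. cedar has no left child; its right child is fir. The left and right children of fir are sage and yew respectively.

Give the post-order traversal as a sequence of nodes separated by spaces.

iris sage yew fir cedar lime mint ivy elm

Post-order visits the left subtree, then the right subtree, then the node.
At elm: go left to iris.
  iris is a leaf — visit iris.
At elm: go right to ivy.
  At ivy: go left to lime.
    At lime: go left to cedar.
      At cedar: no left child.
      At cedar: go right to fir.
        At fir: go left to sage.
          sage is a leaf — visit sage.
        At fir: go right to yew.
          yew is a leaf — visit yew.
        Visit fir.
      Visit cedar.
    At lime: no right child.
    Visit lime.
  At ivy: go right to mint.
    mint is a leaf — visit mint.
  Visit ivy.
Visit elm.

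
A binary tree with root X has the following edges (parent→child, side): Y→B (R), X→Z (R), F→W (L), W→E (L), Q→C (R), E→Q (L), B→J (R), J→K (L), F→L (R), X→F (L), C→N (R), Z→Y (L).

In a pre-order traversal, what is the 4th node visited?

E

Pre-order visits the node, then its left subtree, then its right subtree.
Visit X.
At X: go left to F.
  Visit F.
  At F: go left to W.
    Visit W.
    At W: go left to E.
      Visit E.
      At E: go left to Q.
        Visit Q.
        At Q: no left child.
        At Q: go right to C.
          Visit C.
          At C: no left child.
          At C: go right to N.
            N is a leaf — visit N.
      At E: no right child.
    At W: no right child.
  At F: go right to L.
    L is a leaf — visit L.
At X: go right to Z.
  Visit Z.
  At Z: go left to Y.
    Visit Y.
    At Y: no left child.
    At Y: go right to B.
      Visit B.
      At B: no left child.
      At B: go right to J.
        Visit J.
        At J: go left to K.
          K is a leaf — visit K.
        At J: no right child.
  At Z: no right child.
Full pre-order sequence: X, F, W, E, Q, C, N, L, Z, Y, B, J, K.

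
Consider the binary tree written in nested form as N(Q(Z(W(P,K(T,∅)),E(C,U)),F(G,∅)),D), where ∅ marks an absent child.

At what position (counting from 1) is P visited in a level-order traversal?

Level-order visits nodes level by level from the root, left to right within each level.
Level 0: N
Level 1: Q, D
Level 2: Z, F
Level 3: W, E, G
Level 4: P, K, C, U
Level 5: T
Full level-order sequence: N, Q, D, Z, F, W, E, G, P, K, C, U, T.

9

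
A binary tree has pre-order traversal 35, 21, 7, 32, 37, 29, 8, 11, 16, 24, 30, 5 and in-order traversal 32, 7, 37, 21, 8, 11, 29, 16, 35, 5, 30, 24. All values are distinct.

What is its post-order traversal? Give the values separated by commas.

The first element of pre-order is the root; it splits in-order into left and right subtrees.
Root 35: left subtree has 8 nodes {32, 7, 37, 21, 8, 11, 29, 16}, right has 3 {5, 30, 24}.
  Root 21: left subtree has 3 nodes {32, 7, 37}, right has 4 {8, 11, 29, 16}.
    Root 7: left subtree has 1 node {32}, right has 1 {37}.
    Root 29: left subtree has 2 nodes {8, 11}, right has 1 {16}.
      Root 8: left subtree has 0 nodes { }, right has 1 {11}.
  Root 24: left subtree has 2 nodes {5, 30}, right has 0 { }.
    Root 30: left subtree has 1 node {5}, right has 0 { }.

32, 37, 7, 11, 8, 16, 29, 21, 5, 30, 24, 35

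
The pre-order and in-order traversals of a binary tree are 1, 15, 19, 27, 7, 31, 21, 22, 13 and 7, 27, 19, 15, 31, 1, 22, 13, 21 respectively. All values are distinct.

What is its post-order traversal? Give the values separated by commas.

The first element of pre-order is the root; it splits in-order into left and right subtrees.
Root 1: left subtree has 5 nodes {7, 27, 19, 15, 31}, right has 3 {22, 13, 21}.
  Root 15: left subtree has 3 nodes {7, 27, 19}, right has 1 {31}.
    Root 19: left subtree has 2 nodes {7, 27}, right has 0 { }.
      Root 27: left subtree has 1 node {7}, right has 0 { }.
  Root 21: left subtree has 2 nodes {22, 13}, right has 0 { }.
    Root 22: left subtree has 0 nodes { }, right has 1 {13}.

7, 27, 19, 31, 15, 13, 22, 21, 1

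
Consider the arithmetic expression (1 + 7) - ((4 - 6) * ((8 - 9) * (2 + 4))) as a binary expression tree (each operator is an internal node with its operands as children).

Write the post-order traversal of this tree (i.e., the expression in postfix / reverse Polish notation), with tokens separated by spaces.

1 7 + 4 6 - 8 9 - 2 4 + * * -

Post-order on an expression tree gives postfix notation: for each operator, emit left operand, right operand, then the operator.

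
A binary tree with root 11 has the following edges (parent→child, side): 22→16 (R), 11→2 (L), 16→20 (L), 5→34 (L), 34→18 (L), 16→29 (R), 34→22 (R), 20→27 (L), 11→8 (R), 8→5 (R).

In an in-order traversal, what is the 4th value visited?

In-order visits the left subtree, then the node, then the right subtree.
At 11: go left to 2.
  2 is a leaf — visit 2.
Visit 11.
At 11: go right to 8.
  At 8: no left child.
  Visit 8.
  At 8: go right to 5.
    At 5: go left to 34.
      At 34: go left to 18.
        18 is a leaf — visit 18.
      Visit 34.
      At 34: go right to 22.
        At 22: no left child.
        Visit 22.
        At 22: go right to 16.
          At 16: go left to 20.
            At 20: go left to 27.
              27 is a leaf — visit 27.
            Visit 20.
            At 20: no right child.
          Visit 16.
          At 16: go right to 29.
            29 is a leaf — visit 29.
    Visit 5.
    At 5: no right child.
Full in-order sequence: 2, 11, 8, 18, 34, 22, 27, 20, 16, 29, 5.

18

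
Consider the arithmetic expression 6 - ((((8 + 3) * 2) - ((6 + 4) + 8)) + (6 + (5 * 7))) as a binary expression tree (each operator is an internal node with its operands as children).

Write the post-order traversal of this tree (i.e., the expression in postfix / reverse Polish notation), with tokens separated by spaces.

Post-order on an expression tree gives postfix notation: for each operator, emit left operand, right operand, then the operator.

6 8 3 + 2 * 6 4 + 8 + - 6 5 7 * + + -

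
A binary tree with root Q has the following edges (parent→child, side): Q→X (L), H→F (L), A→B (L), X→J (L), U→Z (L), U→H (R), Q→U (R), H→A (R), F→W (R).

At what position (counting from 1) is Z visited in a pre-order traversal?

5

Pre-order visits the node, then its left subtree, then its right subtree.
Visit Q.
At Q: go left to X.
  Visit X.
  At X: go left to J.
    J is a leaf — visit J.
  At X: no right child.
At Q: go right to U.
  Visit U.
  At U: go left to Z.
    Z is a leaf — visit Z.
  At U: go right to H.
    Visit H.
    At H: go left to F.
      Visit F.
      At F: no left child.
      At F: go right to W.
        W is a leaf — visit W.
    At H: go right to A.
      Visit A.
      At A: go left to B.
        B is a leaf — visit B.
      At A: no right child.
Full pre-order sequence: Q, X, J, U, Z, H, F, W, A, B.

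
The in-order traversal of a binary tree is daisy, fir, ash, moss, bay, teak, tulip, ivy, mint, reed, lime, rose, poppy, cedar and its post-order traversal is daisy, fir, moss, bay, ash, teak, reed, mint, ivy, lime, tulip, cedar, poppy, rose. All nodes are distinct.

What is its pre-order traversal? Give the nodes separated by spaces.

rose tulip teak ash fir daisy bay moss lime ivy mint reed poppy cedar

The last element of post-order is the root; it splits in-order into left and right subtrees.
Root rose: left subtree has 11 nodes {daisy, fir, ash, moss, bay, teak, tulip, ivy, mint, reed, lime}, right has 2 {poppy, cedar}.
  Root tulip: left subtree has 6 nodes {daisy, fir, ash, moss, bay, teak}, right has 4 {ivy, mint, reed, lime}.
    Root teak: left subtree has 5 nodes {daisy, fir, ash, moss, bay}, right has 0 { }.
      Root ash: left subtree has 2 nodes {daisy, fir}, right has 2 {moss, bay}.
        Root fir: left subtree has 1 node {daisy}, right has 0 { }.
        Root bay: left subtree has 1 node {moss}, right has 0 { }.
    Root lime: left subtree has 3 nodes {ivy, mint, reed}, right has 0 { }.
      Root ivy: left subtree has 0 nodes { }, right has 2 {mint, reed}.
        Root mint: left subtree has 0 nodes { }, right has 1 {reed}.
  Root poppy: left subtree has 0 nodes { }, right has 1 {cedar}.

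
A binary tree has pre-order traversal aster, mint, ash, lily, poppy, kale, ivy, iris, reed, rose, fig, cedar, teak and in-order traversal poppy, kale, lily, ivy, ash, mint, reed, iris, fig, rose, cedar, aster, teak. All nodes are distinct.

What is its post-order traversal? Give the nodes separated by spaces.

The first element of pre-order is the root; it splits in-order into left and right subtrees.
Root aster: left subtree has 11 nodes {poppy, kale, lily, ivy, ash, mint, reed, iris, fig, rose, cedar}, right has 1 {teak}.
  Root mint: left subtree has 5 nodes {poppy, kale, lily, ivy, ash}, right has 5 {reed, iris, fig, rose, cedar}.
    Root ash: left subtree has 4 nodes {poppy, kale, lily, ivy}, right has 0 { }.
      Root lily: left subtree has 2 nodes {poppy, kale}, right has 1 {ivy}.
        Root poppy: left subtree has 0 nodes { }, right has 1 {kale}.
    Root iris: left subtree has 1 node {reed}, right has 3 {fig, rose, cedar}.
      Root rose: left subtree has 1 node {fig}, right has 1 {cedar}.

kale poppy ivy lily ash reed fig cedar rose iris mint teak aster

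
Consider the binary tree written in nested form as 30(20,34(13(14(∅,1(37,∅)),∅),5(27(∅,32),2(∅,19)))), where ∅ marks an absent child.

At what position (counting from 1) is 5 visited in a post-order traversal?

Post-order visits the left subtree, then the right subtree, then the node.
At 30: go left to 20.
  20 is a leaf — visit 20.
At 30: go right to 34.
  At 34: go left to 13.
    At 13: go left to 14.
      At 14: no left child.
      At 14: go right to 1.
        At 1: go left to 37.
          37 is a leaf — visit 37.
        At 1: no right child.
        Visit 1.
      Visit 14.
    At 13: no right child.
    Visit 13.
  At 34: go right to 5.
    At 5: go left to 27.
      At 27: no left child.
      At 27: go right to 32.
        32 is a leaf — visit 32.
      Visit 27.
    At 5: go right to 2.
      At 2: no left child.
      At 2: go right to 19.
        19 is a leaf — visit 19.
      Visit 2.
    Visit 5.
  Visit 34.
Visit 30.
Full post-order sequence: 20, 37, 1, 14, 13, 32, 27, 19, 2, 5, 34, 30.

10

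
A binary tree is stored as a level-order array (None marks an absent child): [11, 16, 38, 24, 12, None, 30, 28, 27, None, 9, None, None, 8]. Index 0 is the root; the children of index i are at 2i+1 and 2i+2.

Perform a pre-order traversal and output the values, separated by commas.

Pre-order visits the node, then its left subtree, then its right subtree.
Visit 11.
At 11: go left to 16.
  Visit 16.
  At 16: go left to 24.
    Visit 24.
    At 24: go left to 28.
      28 is a leaf — visit 28.
    At 24: go right to 27.
      27 is a leaf — visit 27.
  At 16: go right to 12.
    Visit 12.
    At 12: no left child.
    At 12: go right to 9.
      9 is a leaf — visit 9.
At 11: go right to 38.
  Visit 38.
  At 38: no left child.
  At 38: go right to 30.
    Visit 30.
    At 30: go left to 8.
      8 is a leaf — visit 8.
    At 30: no right child.

11, 16, 24, 28, 27, 12, 9, 38, 30, 8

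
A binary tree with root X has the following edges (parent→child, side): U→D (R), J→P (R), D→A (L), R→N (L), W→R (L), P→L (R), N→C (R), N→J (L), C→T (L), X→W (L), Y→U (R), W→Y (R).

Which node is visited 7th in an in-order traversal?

R

In-order visits the left subtree, then the node, then the right subtree.
At X: go left to W.
  At W: go left to R.
    At R: go left to N.
      At N: go left to J.
        At J: no left child.
        Visit J.
        At J: go right to P.
          At P: no left child.
          Visit P.
          At P: go right to L.
            L is a leaf — visit L.
      Visit N.
      At N: go right to C.
        At C: go left to T.
          T is a leaf — visit T.
        Visit C.
        At C: no right child.
    Visit R.
    At R: no right child.
  Visit W.
  At W: go right to Y.
    At Y: no left child.
    Visit Y.
    At Y: go right to U.
      At U: no left child.
      Visit U.
      At U: go right to D.
        At D: go left to A.
          A is a leaf — visit A.
        Visit D.
        At D: no right child.
Visit X.
At X: no right child.
Full in-order sequence: J, P, L, N, T, C, R, W, Y, U, A, D, X.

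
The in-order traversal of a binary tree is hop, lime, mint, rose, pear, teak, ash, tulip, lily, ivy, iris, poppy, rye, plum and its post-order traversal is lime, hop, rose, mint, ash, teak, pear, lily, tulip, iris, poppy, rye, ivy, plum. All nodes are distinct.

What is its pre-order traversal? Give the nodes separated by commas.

The last element of post-order is the root; it splits in-order into left and right subtrees.
Root plum: left subtree has 13 nodes {hop, lime, mint, rose, pear, teak, ash, tulip, lily, ivy, iris, poppy, rye}, right has 0 { }.
  Root ivy: left subtree has 9 nodes {hop, lime, mint, rose, pear, teak, ash, tulip, lily}, right has 3 {iris, poppy, rye}.
    Root tulip: left subtree has 7 nodes {hop, lime, mint, rose, pear, teak, ash}, right has 1 {lily}.
      Root pear: left subtree has 4 nodes {hop, lime, mint, rose}, right has 2 {teak, ash}.
        Root mint: left subtree has 2 nodes {hop, lime}, right has 1 {rose}.
          Root hop: left subtree has 0 nodes { }, right has 1 {lime}.
        Root teak: left subtree has 0 nodes { }, right has 1 {ash}.
    Root rye: left subtree has 2 nodes {iris, poppy}, right has 0 { }.
      Root poppy: left subtree has 1 node {iris}, right has 0 { }.

plum, ivy, tulip, pear, mint, hop, lime, rose, teak, ash, lily, rye, poppy, iris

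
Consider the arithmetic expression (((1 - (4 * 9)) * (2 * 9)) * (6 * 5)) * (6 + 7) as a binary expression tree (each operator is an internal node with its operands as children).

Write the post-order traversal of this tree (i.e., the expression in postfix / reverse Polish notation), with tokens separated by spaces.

1 4 9 * - 2 9 * * 6 5 * * 6 7 + *

Post-order on an expression tree gives postfix notation: for each operator, emit left operand, right operand, then the operator.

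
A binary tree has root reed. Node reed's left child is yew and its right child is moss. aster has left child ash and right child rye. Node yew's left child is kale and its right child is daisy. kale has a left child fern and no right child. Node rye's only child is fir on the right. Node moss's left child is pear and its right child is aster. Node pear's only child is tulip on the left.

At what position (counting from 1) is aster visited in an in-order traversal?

10

In-order visits the left subtree, then the node, then the right subtree.
At reed: go left to yew.
  At yew: go left to kale.
    At kale: go left to fern.
      fern is a leaf — visit fern.
    Visit kale.
    At kale: no right child.
  Visit yew.
  At yew: go right to daisy.
    daisy is a leaf — visit daisy.
Visit reed.
At reed: go right to moss.
  At moss: go left to pear.
    At pear: go left to tulip.
      tulip is a leaf — visit tulip.
    Visit pear.
    At pear: no right child.
  Visit moss.
  At moss: go right to aster.
    At aster: go left to ash.
      ash is a leaf — visit ash.
    Visit aster.
    At aster: go right to rye.
      At rye: no left child.
      Visit rye.
      At rye: go right to fir.
        fir is a leaf — visit fir.
Full in-order sequence: fern, kale, yew, daisy, reed, tulip, pear, moss, ash, aster, rye, fir.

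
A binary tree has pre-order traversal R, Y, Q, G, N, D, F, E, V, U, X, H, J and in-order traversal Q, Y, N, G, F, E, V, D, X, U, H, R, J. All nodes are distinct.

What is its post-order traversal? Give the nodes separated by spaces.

Q N V E F X H U D G Y J R

The first element of pre-order is the root; it splits in-order into left and right subtrees.
Root R: left subtree has 11 nodes {Q, Y, N, G, F, E, V, D, X, U, H}, right has 1 {J}.
  Root Y: left subtree has 1 node {Q}, right has 9 {N, G, F, E, V, D, X, U, H}.
    Root G: left subtree has 1 node {N}, right has 7 {F, E, V, D, X, U, H}.
      Root D: left subtree has 3 nodes {F, E, V}, right has 3 {X, U, H}.
        Root F: left subtree has 0 nodes { }, right has 2 {E, V}.
          Root E: left subtree has 0 nodes { }, right has 1 {V}.
        Root U: left subtree has 1 node {X}, right has 1 {H}.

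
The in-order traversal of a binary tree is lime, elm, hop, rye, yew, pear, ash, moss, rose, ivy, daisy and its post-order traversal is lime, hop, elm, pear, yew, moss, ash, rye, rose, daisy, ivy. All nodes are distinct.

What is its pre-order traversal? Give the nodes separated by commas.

The last element of post-order is the root; it splits in-order into left and right subtrees.
Root ivy: left subtree has 9 nodes {lime, elm, hop, rye, yew, pear, ash, moss, rose}, right has 1 {daisy}.
  Root rose: left subtree has 8 nodes {lime, elm, hop, rye, yew, pear, ash, moss}, right has 0 { }.
    Root rye: left subtree has 3 nodes {lime, elm, hop}, right has 4 {yew, pear, ash, moss}.
      Root elm: left subtree has 1 node {lime}, right has 1 {hop}.
      Root ash: left subtree has 2 nodes {yew, pear}, right has 1 {moss}.
        Root yew: left subtree has 0 nodes { }, right has 1 {pear}.

ivy, rose, rye, elm, lime, hop, ash, yew, pear, moss, daisy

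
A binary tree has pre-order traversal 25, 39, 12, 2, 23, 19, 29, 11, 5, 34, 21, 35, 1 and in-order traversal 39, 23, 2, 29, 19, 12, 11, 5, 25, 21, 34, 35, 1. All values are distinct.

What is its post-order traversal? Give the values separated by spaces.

The first element of pre-order is the root; it splits in-order into left and right subtrees.
Root 25: left subtree has 8 nodes {39, 23, 2, 29, 19, 12, 11, 5}, right has 4 {21, 34, 35, 1}.
  Root 39: left subtree has 0 nodes { }, right has 7 {23, 2, 29, 19, 12, 11, 5}.
    Root 12: left subtree has 4 nodes {23, 2, 29, 19}, right has 2 {11, 5}.
      Root 2: left subtree has 1 node {23}, right has 2 {29, 19}.
        Root 19: left subtree has 1 node {29}, right has 0 { }.
      Root 11: left subtree has 0 nodes { }, right has 1 {5}.
  Root 34: left subtree has 1 node {21}, right has 2 {35, 1}.
    Root 35: left subtree has 0 nodes { }, right has 1 {1}.

23 29 19 2 5 11 12 39 21 1 35 34 25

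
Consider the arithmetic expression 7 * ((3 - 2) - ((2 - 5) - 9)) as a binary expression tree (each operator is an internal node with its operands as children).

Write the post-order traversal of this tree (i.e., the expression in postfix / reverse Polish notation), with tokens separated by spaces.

7 3 2 - 2 5 - 9 - - *

Post-order on an expression tree gives postfix notation: for each operator, emit left operand, right operand, then the operator.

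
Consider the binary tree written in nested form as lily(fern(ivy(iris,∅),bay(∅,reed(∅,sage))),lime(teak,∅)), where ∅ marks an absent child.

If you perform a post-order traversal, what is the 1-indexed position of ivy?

2

Post-order visits the left subtree, then the right subtree, then the node.
At lily: go left to fern.
  At fern: go left to ivy.
    At ivy: go left to iris.
      iris is a leaf — visit iris.
    At ivy: no right child.
    Visit ivy.
  At fern: go right to bay.
    At bay: no left child.
    At bay: go right to reed.
      At reed: no left child.
      At reed: go right to sage.
        sage is a leaf — visit sage.
      Visit reed.
    Visit bay.
  Visit fern.
At lily: go right to lime.
  At lime: go left to teak.
    teak is a leaf — visit teak.
  At lime: no right child.
  Visit lime.
Visit lily.
Full post-order sequence: iris, ivy, sage, reed, bay, fern, teak, lime, lily.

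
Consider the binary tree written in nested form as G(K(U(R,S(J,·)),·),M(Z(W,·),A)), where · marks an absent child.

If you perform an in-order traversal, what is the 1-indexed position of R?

In-order visits the left subtree, then the node, then the right subtree.
At G: go left to K.
  At K: go left to U.
    At U: go left to R.
      R is a leaf — visit R.
    Visit U.
    At U: go right to S.
      At S: go left to J.
        J is a leaf — visit J.
      Visit S.
      At S: no right child.
  Visit K.
  At K: no right child.
Visit G.
At G: go right to M.
  At M: go left to Z.
    At Z: go left to W.
      W is a leaf — visit W.
    Visit Z.
    At Z: no right child.
  Visit M.
  At M: go right to A.
    A is a leaf — visit A.
Full in-order sequence: R, U, J, S, K, G, W, Z, M, A.

1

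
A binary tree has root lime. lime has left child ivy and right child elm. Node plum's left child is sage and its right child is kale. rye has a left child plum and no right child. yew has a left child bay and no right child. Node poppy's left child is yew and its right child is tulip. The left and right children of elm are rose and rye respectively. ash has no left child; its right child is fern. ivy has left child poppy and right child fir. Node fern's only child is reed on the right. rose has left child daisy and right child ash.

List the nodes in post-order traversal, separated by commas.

bay, yew, tulip, poppy, fir, ivy, daisy, reed, fern, ash, rose, sage, kale, plum, rye, elm, lime

Post-order visits the left subtree, then the right subtree, then the node.
At lime: go left to ivy.
  At ivy: go left to poppy.
    At poppy: go left to yew.
      At yew: go left to bay.
        bay is a leaf — visit bay.
      At yew: no right child.
      Visit yew.
    At poppy: go right to tulip.
      tulip is a leaf — visit tulip.
    Visit poppy.
  At ivy: go right to fir.
    fir is a leaf — visit fir.
  Visit ivy.
At lime: go right to elm.
  At elm: go left to rose.
    At rose: go left to daisy.
      daisy is a leaf — visit daisy.
    At rose: go right to ash.
      At ash: no left child.
      At ash: go right to fern.
        At fern: no left child.
        At fern: go right to reed.
          reed is a leaf — visit reed.
        Visit fern.
      Visit ash.
    Visit rose.
  At elm: go right to rye.
    At rye: go left to plum.
      At plum: go left to sage.
        sage is a leaf — visit sage.
      At plum: go right to kale.
        kale is a leaf — visit kale.
      Visit plum.
    At rye: no right child.
    Visit rye.
  Visit elm.
Visit lime.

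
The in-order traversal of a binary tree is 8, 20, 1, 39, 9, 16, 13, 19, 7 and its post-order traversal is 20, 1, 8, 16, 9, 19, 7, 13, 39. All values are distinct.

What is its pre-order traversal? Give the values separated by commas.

39, 8, 1, 20, 13, 9, 16, 7, 19

The last element of post-order is the root; it splits in-order into left and right subtrees.
Root 39: left subtree has 3 nodes {8, 20, 1}, right has 5 {9, 16, 13, 19, 7}.
  Root 8: left subtree has 0 nodes { }, right has 2 {20, 1}.
    Root 1: left subtree has 1 node {20}, right has 0 { }.
  Root 13: left subtree has 2 nodes {9, 16}, right has 2 {19, 7}.
    Root 9: left subtree has 0 nodes { }, right has 1 {16}.
    Root 7: left subtree has 1 node {19}, right has 0 { }.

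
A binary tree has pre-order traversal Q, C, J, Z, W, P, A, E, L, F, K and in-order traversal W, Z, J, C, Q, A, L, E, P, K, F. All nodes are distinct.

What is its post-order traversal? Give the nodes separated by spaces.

The first element of pre-order is the root; it splits in-order into left and right subtrees.
Root Q: left subtree has 4 nodes {W, Z, J, C}, right has 6 {A, L, E, P, K, F}.
  Root C: left subtree has 3 nodes {W, Z, J}, right has 0 { }.
    Root J: left subtree has 2 nodes {W, Z}, right has 0 { }.
      Root Z: left subtree has 1 node {W}, right has 0 { }.
  Root P: left subtree has 3 nodes {A, L, E}, right has 2 {K, F}.
    Root A: left subtree has 0 nodes { }, right has 2 {L, E}.
      Root E: left subtree has 1 node {L}, right has 0 { }.
    Root F: left subtree has 1 node {K}, right has 0 { }.

W Z J C L E A K F P Q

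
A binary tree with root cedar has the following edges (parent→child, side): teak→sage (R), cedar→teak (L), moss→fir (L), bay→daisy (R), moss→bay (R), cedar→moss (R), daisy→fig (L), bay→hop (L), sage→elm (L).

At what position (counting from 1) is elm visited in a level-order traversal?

Level-order visits nodes level by level from the root, left to right within each level.
Level 0: cedar
Level 1: teak, moss
Level 2: sage, fir, bay
Level 3: elm, hop, daisy
Level 4: fig
Full level-order sequence: cedar, teak, moss, sage, fir, bay, elm, hop, daisy, fig.

7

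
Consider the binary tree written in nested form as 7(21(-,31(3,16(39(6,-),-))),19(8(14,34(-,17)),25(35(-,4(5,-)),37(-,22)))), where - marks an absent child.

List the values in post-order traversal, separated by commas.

3, 6, 39, 16, 31, 21, 14, 17, 34, 8, 5, 4, 35, 22, 37, 25, 19, 7

Post-order visits the left subtree, then the right subtree, then the node.
At 7: go left to 21.
  At 21: no left child.
  At 21: go right to 31.
    At 31: go left to 3.
      3 is a leaf — visit 3.
    At 31: go right to 16.
      At 16: go left to 39.
        At 39: go left to 6.
          6 is a leaf — visit 6.
        At 39: no right child.
        Visit 39.
      At 16: no right child.
      Visit 16.
    Visit 31.
  Visit 21.
At 7: go right to 19.
  At 19: go left to 8.
    At 8: go left to 14.
      14 is a leaf — visit 14.
    At 8: go right to 34.
      At 34: no left child.
      At 34: go right to 17.
        17 is a leaf — visit 17.
      Visit 34.
    Visit 8.
  At 19: go right to 25.
    At 25: go left to 35.
      At 35: no left child.
      At 35: go right to 4.
        At 4: go left to 5.
          5 is a leaf — visit 5.
        At 4: no right child.
        Visit 4.
      Visit 35.
    At 25: go right to 37.
      At 37: no left child.
      At 37: go right to 22.
        22 is a leaf — visit 22.
      Visit 37.
    Visit 25.
  Visit 19.
Visit 7.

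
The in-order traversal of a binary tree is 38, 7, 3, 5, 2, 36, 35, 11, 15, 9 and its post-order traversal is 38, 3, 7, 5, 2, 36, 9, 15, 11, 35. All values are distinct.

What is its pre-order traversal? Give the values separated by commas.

The last element of post-order is the root; it splits in-order into left and right subtrees.
Root 35: left subtree has 6 nodes {38, 7, 3, 5, 2, 36}, right has 3 {11, 15, 9}.
  Root 36: left subtree has 5 nodes {38, 7, 3, 5, 2}, right has 0 { }.
    Root 2: left subtree has 4 nodes {38, 7, 3, 5}, right has 0 { }.
      Root 5: left subtree has 3 nodes {38, 7, 3}, right has 0 { }.
        Root 7: left subtree has 1 node {38}, right has 1 {3}.
  Root 11: left subtree has 0 nodes { }, right has 2 {15, 9}.
    Root 15: left subtree has 0 nodes { }, right has 1 {9}.

35, 36, 2, 5, 7, 38, 3, 11, 15, 9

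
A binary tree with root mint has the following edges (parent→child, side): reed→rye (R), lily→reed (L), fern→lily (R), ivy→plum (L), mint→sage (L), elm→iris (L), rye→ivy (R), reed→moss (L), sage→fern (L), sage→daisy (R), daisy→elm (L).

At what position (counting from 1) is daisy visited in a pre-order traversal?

10

Pre-order visits the node, then its left subtree, then its right subtree.
Visit mint.
At mint: go left to sage.
  Visit sage.
  At sage: go left to fern.
    Visit fern.
    At fern: no left child.
    At fern: go right to lily.
      Visit lily.
      At lily: go left to reed.
        Visit reed.
        At reed: go left to moss.
          moss is a leaf — visit moss.
        At reed: go right to rye.
          Visit rye.
          At rye: no left child.
          At rye: go right to ivy.
            Visit ivy.
            At ivy: go left to plum.
              plum is a leaf — visit plum.
            At ivy: no right child.
      At lily: no right child.
  At sage: go right to daisy.
    Visit daisy.
    At daisy: go left to elm.
      Visit elm.
      At elm: go left to iris.
        iris is a leaf — visit iris.
      At elm: no right child.
    At daisy: no right child.
At mint: no right child.
Full pre-order sequence: mint, sage, fern, lily, reed, moss, rye, ivy, plum, daisy, elm, iris.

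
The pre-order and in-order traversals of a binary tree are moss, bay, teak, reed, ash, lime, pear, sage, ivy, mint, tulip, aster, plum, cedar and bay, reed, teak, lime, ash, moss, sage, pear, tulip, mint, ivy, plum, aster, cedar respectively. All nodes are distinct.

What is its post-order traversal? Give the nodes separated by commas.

The first element of pre-order is the root; it splits in-order into left and right subtrees.
Root moss: left subtree has 5 nodes {bay, reed, teak, lime, ash}, right has 8 {sage, pear, tulip, mint, ivy, plum, aster, cedar}.
  Root bay: left subtree has 0 nodes { }, right has 4 {reed, teak, lime, ash}.
    Root teak: left subtree has 1 node {reed}, right has 2 {lime, ash}.
      Root ash: left subtree has 1 node {lime}, right has 0 { }.
  Root pear: left subtree has 1 node {sage}, right has 6 {tulip, mint, ivy, plum, aster, cedar}.
    Root ivy: left subtree has 2 nodes {tulip, mint}, right has 3 {plum, aster, cedar}.
      Root mint: left subtree has 1 node {tulip}, right has 0 { }.
      Root aster: left subtree has 1 node {plum}, right has 1 {cedar}.

reed, lime, ash, teak, bay, sage, tulip, mint, plum, cedar, aster, ivy, pear, moss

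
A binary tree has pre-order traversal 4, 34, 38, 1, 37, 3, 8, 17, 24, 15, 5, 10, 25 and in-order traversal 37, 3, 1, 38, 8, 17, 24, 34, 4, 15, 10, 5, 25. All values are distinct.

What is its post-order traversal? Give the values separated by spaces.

3 37 1 24 17 8 38 34 10 25 5 15 4

The first element of pre-order is the root; it splits in-order into left and right subtrees.
Root 4: left subtree has 8 nodes {37, 3, 1, 38, 8, 17, 24, 34}, right has 4 {15, 10, 5, 25}.
  Root 34: left subtree has 7 nodes {37, 3, 1, 38, 8, 17, 24}, right has 0 { }.
    Root 38: left subtree has 3 nodes {37, 3, 1}, right has 3 {8, 17, 24}.
      Root 1: left subtree has 2 nodes {37, 3}, right has 0 { }.
        Root 37: left subtree has 0 nodes { }, right has 1 {3}.
      Root 8: left subtree has 0 nodes { }, right has 2 {17, 24}.
        Root 17: left subtree has 0 nodes { }, right has 1 {24}.
  Root 15: left subtree has 0 nodes { }, right has 3 {10, 5, 25}.
    Root 5: left subtree has 1 node {10}, right has 1 {25}.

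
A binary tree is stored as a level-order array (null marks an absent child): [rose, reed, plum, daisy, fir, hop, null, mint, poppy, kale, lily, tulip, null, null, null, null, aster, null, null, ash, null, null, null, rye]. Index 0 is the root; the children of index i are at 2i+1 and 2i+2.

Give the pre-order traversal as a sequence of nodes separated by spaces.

rose reed daisy mint aster poppy fir kale ash lily plum hop tulip rye

Pre-order visits the node, then its left subtree, then its right subtree.
Visit rose.
At rose: go left to reed.
  Visit reed.
  At reed: go left to daisy.
    Visit daisy.
    At daisy: go left to mint.
      Visit mint.
      At mint: no left child.
      At mint: go right to aster.
        aster is a leaf — visit aster.
    At daisy: go right to poppy.
      poppy is a leaf — visit poppy.
  At reed: go right to fir.
    Visit fir.
    At fir: go left to kale.
      Visit kale.
      At kale: go left to ash.
        ash is a leaf — visit ash.
      At kale: no right child.
    At fir: go right to lily.
      lily is a leaf — visit lily.
At rose: go right to plum.
  Visit plum.
  At plum: go left to hop.
    Visit hop.
    At hop: go left to tulip.
      Visit tulip.
      At tulip: go left to rye.
        rye is a leaf — visit rye.
      At tulip: no right child.
    At hop: no right child.
  At plum: no right child.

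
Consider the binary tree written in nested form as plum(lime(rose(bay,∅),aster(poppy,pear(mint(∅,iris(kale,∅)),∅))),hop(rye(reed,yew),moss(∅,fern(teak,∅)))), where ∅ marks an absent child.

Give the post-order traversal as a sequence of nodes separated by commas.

Post-order visits the left subtree, then the right subtree, then the node.
At plum: go left to lime.
  At lime: go left to rose.
    At rose: go left to bay.
      bay is a leaf — visit bay.
    At rose: no right child.
    Visit rose.
  At lime: go right to aster.
    At aster: go left to poppy.
      poppy is a leaf — visit poppy.
    At aster: go right to pear.
      At pear: go left to mint.
        At mint: no left child.
        At mint: go right to iris.
          At iris: go left to kale.
            kale is a leaf — visit kale.
          At iris: no right child.
          Visit iris.
        Visit mint.
      At pear: no right child.
      Visit pear.
    Visit aster.
  Visit lime.
At plum: go right to hop.
  At hop: go left to rye.
    At rye: go left to reed.
      reed is a leaf — visit reed.
    At rye: go right to yew.
      yew is a leaf — visit yew.
    Visit rye.
  At hop: go right to moss.
    At moss: no left child.
    At moss: go right to fern.
      At fern: go left to teak.
        teak is a leaf — visit teak.
      At fern: no right child.
      Visit fern.
    Visit moss.
  Visit hop.
Visit plum.

bay, rose, poppy, kale, iris, mint, pear, aster, lime, reed, yew, rye, teak, fern, moss, hop, plum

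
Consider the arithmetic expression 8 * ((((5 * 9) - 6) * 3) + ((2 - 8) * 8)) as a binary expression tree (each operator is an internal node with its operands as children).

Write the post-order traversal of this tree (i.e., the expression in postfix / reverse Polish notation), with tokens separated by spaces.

8 5 9 * 6 - 3 * 2 8 - 8 * + *

Post-order on an expression tree gives postfix notation: for each operator, emit left operand, right operand, then the operator.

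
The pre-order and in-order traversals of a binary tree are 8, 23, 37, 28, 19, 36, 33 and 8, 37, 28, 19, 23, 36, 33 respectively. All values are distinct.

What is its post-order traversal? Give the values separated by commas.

19, 28, 37, 33, 36, 23, 8

The first element of pre-order is the root; it splits in-order into left and right subtrees.
Root 8: left subtree has 0 nodes { }, right has 6 {37, 28, 19, 23, 36, 33}.
  Root 23: left subtree has 3 nodes {37, 28, 19}, right has 2 {36, 33}.
    Root 37: left subtree has 0 nodes { }, right has 2 {28, 19}.
      Root 28: left subtree has 0 nodes { }, right has 1 {19}.
    Root 36: left subtree has 0 nodes { }, right has 1 {33}.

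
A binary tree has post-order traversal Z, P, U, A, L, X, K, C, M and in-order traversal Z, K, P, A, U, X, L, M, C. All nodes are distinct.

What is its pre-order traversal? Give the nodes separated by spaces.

The last element of post-order is the root; it splits in-order into left and right subtrees.
Root M: left subtree has 7 nodes {Z, K, P, A, U, X, L}, right has 1 {C}.
  Root K: left subtree has 1 node {Z}, right has 5 {P, A, U, X, L}.
    Root X: left subtree has 3 nodes {P, A, U}, right has 1 {L}.
      Root A: left subtree has 1 node {P}, right has 1 {U}.

M K Z X A P U L C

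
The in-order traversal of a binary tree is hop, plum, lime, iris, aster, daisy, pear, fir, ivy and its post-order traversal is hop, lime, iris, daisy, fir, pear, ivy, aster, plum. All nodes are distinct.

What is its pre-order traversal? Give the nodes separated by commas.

plum, hop, aster, iris, lime, ivy, pear, daisy, fir

The last element of post-order is the root; it splits in-order into left and right subtrees.
Root plum: left subtree has 1 node {hop}, right has 7 {lime, iris, aster, daisy, pear, fir, ivy}.
  Root aster: left subtree has 2 nodes {lime, iris}, right has 4 {daisy, pear, fir, ivy}.
    Root iris: left subtree has 1 node {lime}, right has 0 { }.
    Root ivy: left subtree has 3 nodes {daisy, pear, fir}, right has 0 { }.
      Root pear: left subtree has 1 node {daisy}, right has 1 {fir}.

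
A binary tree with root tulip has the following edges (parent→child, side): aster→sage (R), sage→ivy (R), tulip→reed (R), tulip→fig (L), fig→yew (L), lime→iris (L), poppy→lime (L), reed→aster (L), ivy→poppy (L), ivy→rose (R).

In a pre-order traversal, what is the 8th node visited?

Pre-order visits the node, then its left subtree, then its right subtree.
Visit tulip.
At tulip: go left to fig.
  Visit fig.
  At fig: go left to yew.
    yew is a leaf — visit yew.
  At fig: no right child.
At tulip: go right to reed.
  Visit reed.
  At reed: go left to aster.
    Visit aster.
    At aster: no left child.
    At aster: go right to sage.
      Visit sage.
      At sage: no left child.
      At sage: go right to ivy.
        Visit ivy.
        At ivy: go left to poppy.
          Visit poppy.
          At poppy: go left to lime.
            Visit lime.
            At lime: go left to iris.
              iris is a leaf — visit iris.
            At lime: no right child.
          At poppy: no right child.
        At ivy: go right to rose.
          rose is a leaf — visit rose.
  At reed: no right child.
Full pre-order sequence: tulip, fig, yew, reed, aster, sage, ivy, poppy, lime, iris, rose.

poppy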